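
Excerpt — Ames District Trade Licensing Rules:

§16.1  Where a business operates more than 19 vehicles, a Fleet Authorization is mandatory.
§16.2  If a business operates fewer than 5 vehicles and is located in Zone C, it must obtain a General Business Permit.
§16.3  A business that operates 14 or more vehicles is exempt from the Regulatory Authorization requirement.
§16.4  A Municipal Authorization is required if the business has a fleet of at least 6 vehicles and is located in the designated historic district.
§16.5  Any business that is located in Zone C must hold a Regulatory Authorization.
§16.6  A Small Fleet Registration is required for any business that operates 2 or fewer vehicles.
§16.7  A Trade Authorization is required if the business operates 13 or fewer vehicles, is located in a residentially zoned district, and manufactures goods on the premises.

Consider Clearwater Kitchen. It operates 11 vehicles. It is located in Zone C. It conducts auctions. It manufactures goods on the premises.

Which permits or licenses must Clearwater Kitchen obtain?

Regulatory Authorization

§16.1 vehicles 11 ≤ 19 → Fleet Authorization not required.
§16.2 vehicles 11 ≥ 5; is located in Zone C → General Business Permit not required.
§16.3 vehicles 11 < 14 → Regulatory Authorization exemption does not apply.
§16.4 vehicles 11 ≥ 6; is located in Zone C (not: is located in the designated historic district) → Municipal Authorization not required.
§16.5 is located in Zone C → Regulatory Authorization required.
§16.6 vehicles 11 > 2 → Small Fleet Registration not required.
§16.7 vehicles 11 ≤ 13; is located in Zone C (not: is located in a residentially zoned district); manufactures goods on the premises → Trade Authorization not required.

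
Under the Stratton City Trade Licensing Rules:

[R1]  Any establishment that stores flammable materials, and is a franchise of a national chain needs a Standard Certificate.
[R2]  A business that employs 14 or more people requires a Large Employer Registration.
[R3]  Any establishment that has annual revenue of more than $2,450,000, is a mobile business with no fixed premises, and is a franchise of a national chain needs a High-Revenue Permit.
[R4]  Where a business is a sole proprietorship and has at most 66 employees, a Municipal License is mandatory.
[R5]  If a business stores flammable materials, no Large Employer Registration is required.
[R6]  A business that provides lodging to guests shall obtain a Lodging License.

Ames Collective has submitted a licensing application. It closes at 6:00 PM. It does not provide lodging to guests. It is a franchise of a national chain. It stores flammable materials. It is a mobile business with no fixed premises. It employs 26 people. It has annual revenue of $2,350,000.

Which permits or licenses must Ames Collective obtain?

Standard Certificate

[R1] stores flammable materials; is a franchise of a national chain → Standard Certificate required.
[R2] employees 26 ≥ 14 → Large Employer Registration required.
[R3] revenue $2,350,000 ≤ $2,450,000; is a mobile business with no fixed premises; is a franchise of a national chain → High-Revenue Permit not required.
[R4] is a franchise of a national chain (not: is a sole proprietorship); employees 26 ≤ 66 → Municipal License not required.
[R5] stores flammable materials → exempt from Large Employer Registration.
[R6] does not provide lodging to guests → Lodging License not required.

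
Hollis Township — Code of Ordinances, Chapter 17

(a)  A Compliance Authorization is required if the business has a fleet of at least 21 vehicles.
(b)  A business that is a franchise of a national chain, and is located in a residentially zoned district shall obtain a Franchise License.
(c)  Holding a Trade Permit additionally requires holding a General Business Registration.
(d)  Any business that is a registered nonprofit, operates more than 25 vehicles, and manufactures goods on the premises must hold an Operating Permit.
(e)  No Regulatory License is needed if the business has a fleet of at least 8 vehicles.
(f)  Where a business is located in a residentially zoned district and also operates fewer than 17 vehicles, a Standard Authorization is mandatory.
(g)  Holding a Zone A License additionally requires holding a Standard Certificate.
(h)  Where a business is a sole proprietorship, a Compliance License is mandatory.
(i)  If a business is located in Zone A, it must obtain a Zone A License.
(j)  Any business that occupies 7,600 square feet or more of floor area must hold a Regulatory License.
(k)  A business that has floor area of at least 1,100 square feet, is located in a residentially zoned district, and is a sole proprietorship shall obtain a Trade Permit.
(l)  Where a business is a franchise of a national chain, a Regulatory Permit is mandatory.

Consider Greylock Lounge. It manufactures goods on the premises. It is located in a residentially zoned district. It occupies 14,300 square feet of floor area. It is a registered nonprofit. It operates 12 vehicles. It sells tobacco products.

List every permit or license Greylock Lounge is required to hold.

(a) vehicles 12 < 21 → Compliance Authorization not required.
(b) is a registered nonprofit (not: is a franchise of a national chain); is located in a residentially zoned district → Franchise License not required.
(c) Trade Permit is not required → no effect.
(d) is a registered nonprofit; vehicles 12 ≤ 25; manufactures goods on the premises → Operating Permit not required.
(e) vehicles 12 ≥ 8 → exempt from Regulatory License.
(f) is located in a residentially zoned district; vehicles 12 < 17 → Standard Authorization required.
(g) Zone A License is not required → no effect.
(h) is a registered nonprofit (not: is a sole proprietorship) → Compliance License not required.
(i) is located in a residentially zoned district (not: is located in Zone A) → Zone A License not required.
(j) floor area 14,300 square feet ≥ 7,600 square feet → Regulatory License required.
(k) floor area 14,300 square feet ≥ 1,100 square feet; is located in a residentially zoned district; is a registered nonprofit (not: is a sole proprietorship) → Trade Permit not required.
(l) is a registered nonprofit (not: is a franchise of a national chain) → Regulatory Permit not required.

Standard Authorization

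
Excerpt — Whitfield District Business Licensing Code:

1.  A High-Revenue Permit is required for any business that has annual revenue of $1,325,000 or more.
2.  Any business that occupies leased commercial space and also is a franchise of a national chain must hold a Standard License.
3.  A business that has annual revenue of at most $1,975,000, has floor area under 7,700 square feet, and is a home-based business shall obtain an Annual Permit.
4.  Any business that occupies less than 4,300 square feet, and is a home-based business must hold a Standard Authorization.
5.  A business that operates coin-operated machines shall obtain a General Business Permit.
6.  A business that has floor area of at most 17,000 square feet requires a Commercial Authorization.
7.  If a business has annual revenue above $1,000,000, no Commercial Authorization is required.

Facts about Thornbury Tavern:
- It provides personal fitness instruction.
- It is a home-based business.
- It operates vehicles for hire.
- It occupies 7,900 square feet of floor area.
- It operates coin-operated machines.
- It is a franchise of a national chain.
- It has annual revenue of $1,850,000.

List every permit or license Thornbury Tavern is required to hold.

1. revenue $1,850,000 ≥ $1,325,000 → High-Revenue Permit required.
2. is a home-based business (not: occupies leased commercial space); is a franchise of a national chain → Standard License not required.
3. revenue $1,850,000 ≤ $1,975,000; floor area 7,900 square feet ≥ 7,700 square feet; is a home-based business → Annual Permit not required.
4. floor area 7,900 square feet ≥ 4,300 square feet; is a home-based business → Standard Authorization not required.
5. operates coin-operated machines → General Business Permit required.
6. floor area 7,900 square feet ≤ 17,000 square feet → Commercial Authorization required.
7. revenue $1,850,000 > $1,000,000 → exempt from Commercial Authorization.

General Business Permit, High-Revenue Permit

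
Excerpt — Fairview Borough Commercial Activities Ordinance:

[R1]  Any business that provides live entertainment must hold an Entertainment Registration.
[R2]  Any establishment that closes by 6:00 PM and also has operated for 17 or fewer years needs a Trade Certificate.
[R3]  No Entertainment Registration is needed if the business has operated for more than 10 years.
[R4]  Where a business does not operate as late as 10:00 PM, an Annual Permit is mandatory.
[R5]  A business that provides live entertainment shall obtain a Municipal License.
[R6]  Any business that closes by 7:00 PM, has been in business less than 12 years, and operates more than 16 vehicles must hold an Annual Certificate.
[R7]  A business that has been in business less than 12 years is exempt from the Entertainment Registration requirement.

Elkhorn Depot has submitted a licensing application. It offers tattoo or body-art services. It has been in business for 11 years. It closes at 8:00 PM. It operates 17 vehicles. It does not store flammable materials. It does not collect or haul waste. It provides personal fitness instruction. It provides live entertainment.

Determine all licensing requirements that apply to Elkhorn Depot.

[R1] provides live entertainment → Entertainment Registration required.
[R2] closes 8:00 PM, after 6:00 PM; years in business 11 ≤ 17 → Trade Certificate not required.
[R3] years in business 11 > 10 → exempt from Entertainment Registration.
[R4] closes 8:00 PM, at/before 10:00 PM → Annual Permit required.
[R5] provides live entertainment → Municipal License required.
[R6] closes 8:00 PM, after 7:00 PM; years in business 11 < 12; vehicles 17 > 16 → Annual Certificate not required.
[R7] years in business 11 < 12 → exempt from Entertainment Registration.

Annual Permit, Municipal License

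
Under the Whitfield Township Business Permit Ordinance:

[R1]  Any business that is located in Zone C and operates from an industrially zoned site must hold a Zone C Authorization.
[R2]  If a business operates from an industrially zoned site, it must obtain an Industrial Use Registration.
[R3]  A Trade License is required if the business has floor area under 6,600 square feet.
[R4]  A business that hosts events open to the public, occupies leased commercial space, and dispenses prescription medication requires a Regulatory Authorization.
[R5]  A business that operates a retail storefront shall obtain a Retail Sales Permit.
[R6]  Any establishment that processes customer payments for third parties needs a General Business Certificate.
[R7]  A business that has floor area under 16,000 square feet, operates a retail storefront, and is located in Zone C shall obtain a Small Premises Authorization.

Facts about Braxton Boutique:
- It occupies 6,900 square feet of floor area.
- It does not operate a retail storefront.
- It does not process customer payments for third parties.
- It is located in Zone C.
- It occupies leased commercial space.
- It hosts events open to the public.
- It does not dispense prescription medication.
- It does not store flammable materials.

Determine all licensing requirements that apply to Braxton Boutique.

[R1] is located in Zone C; occupies leased commercial space (not: operates from an industrially zoned site) → Zone C Authorization not required.
[R2] occupies leased commercial space (not: operates from an industrially zoned site) → Industrial Use Registration not required.
[R3] floor area 6,900 square feet ≥ 6,600 square feet → Trade License not required.
[R4] hosts events open to the public; occupies leased commercial space; does not dispense prescription medication → Regulatory Authorization not required.
[R5] does not operate a retail storefront → Retail Sales Permit not required.
[R6] does not process customer payments for third parties → General Business Certificate not required.
[R7] floor area 6,900 square feet < 16,000 square feet; does not operate a retail storefront; is located in Zone C → Small Premises Authorization not required.

None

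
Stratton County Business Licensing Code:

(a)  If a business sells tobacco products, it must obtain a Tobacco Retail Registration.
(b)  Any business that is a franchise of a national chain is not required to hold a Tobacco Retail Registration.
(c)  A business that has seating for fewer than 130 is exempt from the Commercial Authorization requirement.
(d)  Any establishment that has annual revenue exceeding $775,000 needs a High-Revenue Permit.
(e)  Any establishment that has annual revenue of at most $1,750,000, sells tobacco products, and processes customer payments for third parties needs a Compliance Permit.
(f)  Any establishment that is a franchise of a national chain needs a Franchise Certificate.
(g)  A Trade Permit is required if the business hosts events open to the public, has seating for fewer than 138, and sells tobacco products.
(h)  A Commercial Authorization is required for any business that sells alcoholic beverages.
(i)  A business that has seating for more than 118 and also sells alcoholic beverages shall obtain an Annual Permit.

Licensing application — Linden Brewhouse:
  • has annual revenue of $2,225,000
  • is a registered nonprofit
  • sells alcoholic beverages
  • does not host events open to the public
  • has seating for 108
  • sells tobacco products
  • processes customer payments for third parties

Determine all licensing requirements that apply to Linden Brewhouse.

(a) sells tobacco products → Tobacco Retail Registration required.
(b) is a registered nonprofit (not: is a franchise of a national chain) → Tobacco Retail Registration exemption does not apply.
(c) seating 108 < 130 → exempt from Commercial Authorization.
(d) revenue $2,225,000 > $775,000 → High-Revenue Permit required.
(e) revenue $2,225,000 > $1,750,000; sells tobacco products; processes customer payments for third parties → Compliance Permit not required.
(f) is a registered nonprofit (not: is a franchise of a national chain) → Franchise Certificate not required.
(g) does not host events open to the public; seating 108 < 138; sells tobacco products → Trade Permit not required.
(h) sells alcoholic beverages → Commercial Authorization required.
(i) seating 108 ≤ 118; sells alcoholic beverages → Annual Permit not required.

High-Revenue Permit, Tobacco Retail Registration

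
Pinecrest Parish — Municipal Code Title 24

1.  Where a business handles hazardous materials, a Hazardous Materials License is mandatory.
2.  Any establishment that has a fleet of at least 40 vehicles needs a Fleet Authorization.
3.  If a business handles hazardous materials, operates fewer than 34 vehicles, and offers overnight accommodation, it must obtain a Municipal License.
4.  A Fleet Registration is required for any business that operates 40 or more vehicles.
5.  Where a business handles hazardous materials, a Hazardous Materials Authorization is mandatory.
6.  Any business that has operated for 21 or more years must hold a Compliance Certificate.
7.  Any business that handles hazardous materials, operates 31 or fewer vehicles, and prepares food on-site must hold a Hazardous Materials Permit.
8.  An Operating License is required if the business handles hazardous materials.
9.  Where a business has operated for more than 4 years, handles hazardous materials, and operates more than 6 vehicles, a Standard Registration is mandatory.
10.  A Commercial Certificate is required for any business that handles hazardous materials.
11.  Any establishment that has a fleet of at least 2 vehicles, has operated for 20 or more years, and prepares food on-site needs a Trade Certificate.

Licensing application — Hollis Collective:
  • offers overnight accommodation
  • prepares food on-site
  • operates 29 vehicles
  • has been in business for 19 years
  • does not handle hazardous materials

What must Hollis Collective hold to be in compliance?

1. does not handle hazardous materials → Hazardous Materials License not required.
2. vehicles 29 < 40 → Fleet Authorization not required.
3. does not handle hazardous materials; vehicles 29 < 34; offers overnight accommodation → Municipal License not required.
4. vehicles 29 < 40 → Fleet Registration not required.
5. does not handle hazardous materials → Hazardous Materials Authorization not required.
6. years in business 19 < 21 → Compliance Certificate not required.
7. does not handle hazardous materials; vehicles 29 ≤ 31; prepares food on-site → Hazardous Materials Permit not required.
8. does not handle hazardous materials → Operating License not required.
9. years in business 19 > 4; does not handle hazardous materials; vehicles 29 > 6 → Standard Registration not required.
10. does not handle hazardous materials → Commercial Certificate not required.
11. vehicles 29 ≥ 2; years in business 19 < 20; prepares food on-site → Trade Certificate not required.

None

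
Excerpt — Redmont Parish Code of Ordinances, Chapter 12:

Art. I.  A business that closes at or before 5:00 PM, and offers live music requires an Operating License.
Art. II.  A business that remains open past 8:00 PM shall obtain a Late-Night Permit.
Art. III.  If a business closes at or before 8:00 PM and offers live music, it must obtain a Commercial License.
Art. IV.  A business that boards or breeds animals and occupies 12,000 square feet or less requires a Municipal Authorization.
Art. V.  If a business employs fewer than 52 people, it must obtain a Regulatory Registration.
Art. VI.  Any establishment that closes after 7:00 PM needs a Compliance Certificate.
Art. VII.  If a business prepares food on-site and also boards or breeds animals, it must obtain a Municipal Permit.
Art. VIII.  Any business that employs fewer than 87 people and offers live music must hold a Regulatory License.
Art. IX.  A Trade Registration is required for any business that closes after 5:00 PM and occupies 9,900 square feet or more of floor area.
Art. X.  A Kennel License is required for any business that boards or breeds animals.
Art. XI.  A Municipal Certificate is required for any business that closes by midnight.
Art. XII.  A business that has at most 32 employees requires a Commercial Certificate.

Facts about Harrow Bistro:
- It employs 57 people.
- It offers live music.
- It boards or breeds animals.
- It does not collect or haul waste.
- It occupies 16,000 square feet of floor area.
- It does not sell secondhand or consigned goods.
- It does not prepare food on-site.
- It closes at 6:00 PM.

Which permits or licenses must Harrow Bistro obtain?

Art. I. closes 6:00 PM, after 5:00 PM; offers live music → Operating License not required.
Art. II. closes 6:00 PM, at/before 8:00 PM → Late-Night Permit not required.
Art. III. closes 6:00 PM, at/before 8:00 PM; offers live music → Commercial License required.
Art. IV. boards or breeds animals; floor area 16,000 square feet > 12,000 square feet → Municipal Authorization not required.
Art. V. employees 57 ≥ 52 → Regulatory Registration not required.
Art. VI. closes 6:00 PM, at/before 7:00 PM → Compliance Certificate not required.
Art. VII. does not prepare food on-site; boards or breeds animals → Municipal Permit not required.
Art. VIII. employees 57 < 87; offers live music → Regulatory License required.
Art. IX. closes 6:00 PM, after 5:00 PM; floor area 16,000 square feet ≥ 9,900 square feet → Trade Registration required.
Art. X. boards or breeds animals → Kennel License required.
Art. XI. closes 6:00 PM, at/before midnight → Municipal Certificate required.
Art. XII. employees 57 > 32 → Commercial Certificate not required.

Commercial License, Kennel License, Municipal Certificate, Regulatory License, Trade Registration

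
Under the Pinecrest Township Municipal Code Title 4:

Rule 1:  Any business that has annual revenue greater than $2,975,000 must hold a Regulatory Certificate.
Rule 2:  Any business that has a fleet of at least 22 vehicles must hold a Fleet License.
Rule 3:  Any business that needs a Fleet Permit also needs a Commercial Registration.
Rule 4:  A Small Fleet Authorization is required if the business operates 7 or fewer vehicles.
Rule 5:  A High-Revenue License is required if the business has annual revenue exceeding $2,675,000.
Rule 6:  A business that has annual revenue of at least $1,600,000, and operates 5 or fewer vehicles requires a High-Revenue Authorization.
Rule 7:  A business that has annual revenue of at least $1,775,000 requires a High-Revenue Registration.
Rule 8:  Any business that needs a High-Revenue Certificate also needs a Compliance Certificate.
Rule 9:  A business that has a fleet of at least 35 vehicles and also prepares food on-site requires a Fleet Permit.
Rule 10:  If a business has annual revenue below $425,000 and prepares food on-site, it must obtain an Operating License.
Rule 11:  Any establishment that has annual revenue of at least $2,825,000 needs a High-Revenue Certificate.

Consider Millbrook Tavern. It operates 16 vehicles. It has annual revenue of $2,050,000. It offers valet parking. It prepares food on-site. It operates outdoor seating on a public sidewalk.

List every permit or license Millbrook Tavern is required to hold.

Rule 1: revenue $2,050,000 ≤ $2,975,000 → Regulatory Certificate not required.
Rule 2: vehicles 16 < 22 → Fleet License not required.
Rule 3: Fleet Permit is not required → no effect.
Rule 4: vehicles 16 > 7 → Small Fleet Authorization not required.
Rule 5: revenue $2,050,000 ≤ $2,675,000 → High-Revenue License not required.
Rule 6: revenue $2,050,000 ≥ $1,600,000; vehicles 16 > 5 → High-Revenue Authorization not required.
Rule 7: revenue $2,050,000 ≥ $1,775,000 → High-Revenue Registration required.
Rule 8: High-Revenue Certificate is not required → no effect.
Rule 9: vehicles 16 < 35; prepares food on-site → Fleet Permit not required.
Rule 10: revenue $2,050,000 ≥ $425,000; prepares food on-site → Operating License not required.
Rule 11: revenue $2,050,000 < $2,825,000 → High-Revenue Certificate not required.

High-Revenue Registration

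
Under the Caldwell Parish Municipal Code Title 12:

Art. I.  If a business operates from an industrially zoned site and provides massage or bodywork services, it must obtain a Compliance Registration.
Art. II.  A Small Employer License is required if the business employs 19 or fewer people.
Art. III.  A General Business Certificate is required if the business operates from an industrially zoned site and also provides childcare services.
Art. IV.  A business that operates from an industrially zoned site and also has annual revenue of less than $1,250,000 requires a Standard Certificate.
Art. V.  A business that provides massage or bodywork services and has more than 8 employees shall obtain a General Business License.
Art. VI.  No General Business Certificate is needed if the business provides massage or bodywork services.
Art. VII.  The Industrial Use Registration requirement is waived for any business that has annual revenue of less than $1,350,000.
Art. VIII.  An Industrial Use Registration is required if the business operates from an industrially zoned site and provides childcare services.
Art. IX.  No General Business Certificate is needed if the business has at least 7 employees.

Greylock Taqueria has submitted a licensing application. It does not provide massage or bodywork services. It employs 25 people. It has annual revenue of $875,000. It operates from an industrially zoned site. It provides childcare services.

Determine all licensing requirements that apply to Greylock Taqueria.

Art. I. operates from an industrially zoned site; does not provide massage or bodywork services → Compliance Registration not required.
Art. II. employees 25 > 19 → Small Employer License not required.
Art. III. operates from an industrially zoned site; provides childcare services → General Business Certificate required.
Art. IV. operates from an industrially zoned site; revenue $875,000 < $1,250,000 → Standard Certificate required.
Art. V. does not provide massage or bodywork services; employees 25 > 8 → General Business License not required.
Art. VI. does not provide massage or bodywork services → General Business Certificate exemption does not apply.
Art. VII. revenue $875,000 < $1,350,000 → exempt from Industrial Use Registration.
Art. VIII. operates from an industrially zoned site; provides childcare services → Industrial Use Registration required.
Art. IX. employees 25 ≥ 7 → exempt from General Business Certificate.

Standard Certificate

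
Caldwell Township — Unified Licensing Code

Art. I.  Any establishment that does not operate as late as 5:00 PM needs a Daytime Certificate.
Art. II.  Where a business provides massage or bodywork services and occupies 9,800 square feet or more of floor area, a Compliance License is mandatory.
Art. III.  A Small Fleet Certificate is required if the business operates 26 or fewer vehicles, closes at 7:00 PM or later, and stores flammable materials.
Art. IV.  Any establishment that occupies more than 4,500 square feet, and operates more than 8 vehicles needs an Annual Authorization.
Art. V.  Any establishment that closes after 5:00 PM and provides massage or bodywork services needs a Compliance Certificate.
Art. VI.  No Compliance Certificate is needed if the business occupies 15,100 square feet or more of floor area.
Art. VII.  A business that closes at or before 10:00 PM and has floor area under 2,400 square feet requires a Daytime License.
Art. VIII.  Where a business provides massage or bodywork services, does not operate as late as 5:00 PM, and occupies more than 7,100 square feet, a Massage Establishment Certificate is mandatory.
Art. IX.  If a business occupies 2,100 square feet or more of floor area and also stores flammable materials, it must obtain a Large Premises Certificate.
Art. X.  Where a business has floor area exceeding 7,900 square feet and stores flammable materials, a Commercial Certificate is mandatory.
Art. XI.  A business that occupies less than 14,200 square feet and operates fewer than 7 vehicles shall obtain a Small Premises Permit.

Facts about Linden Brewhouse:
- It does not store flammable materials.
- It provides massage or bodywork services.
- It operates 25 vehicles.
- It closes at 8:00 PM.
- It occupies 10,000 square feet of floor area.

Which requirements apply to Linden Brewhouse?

Annual Authorization, Compliance Certificate, Compliance License

Art. I. closes 8:00 PM, after 5:00 PM → Daytime Certificate not required.
Art. II. provides massage or bodywork services; floor area 10,000 square feet ≥ 9,800 square feet → Compliance License required.
Art. III. vehicles 25 ≤ 26; closes 8:00 PM, after 7:00 PM; does not store flammable materials → Small Fleet Certificate not required.
Art. IV. floor area 10,000 square feet > 4,500 square feet; vehicles 25 > 8 → Annual Authorization required.
Art. V. closes 8:00 PM, after 5:00 PM; provides massage or bodywork services → Compliance Certificate required.
Art. VI. floor area 10,000 square feet < 15,100 square feet → Compliance Certificate exemption does not apply.
Art. VII. closes 8:00 PM, at/before 10:00 PM; floor area 10,000 square feet ≥ 2,400 square feet → Daytime License not required.
Art. VIII. provides massage or bodywork services; closes 8:00 PM, after 5:00 PM; floor area 10,000 square feet > 7,100 square feet → Massage Establishment Certificate not required.
Art. IX. floor area 10,000 square feet ≥ 2,100 square feet; does not store flammable materials → Large Premises Certificate not required.
Art. X. floor area 10,000 square feet > 7,900 square feet; does not store flammable materials → Commercial Certificate not required.
Art. XI. floor area 10,000 square feet < 14,200 square feet; vehicles 25 ≥ 7 → Small Premises Permit not required.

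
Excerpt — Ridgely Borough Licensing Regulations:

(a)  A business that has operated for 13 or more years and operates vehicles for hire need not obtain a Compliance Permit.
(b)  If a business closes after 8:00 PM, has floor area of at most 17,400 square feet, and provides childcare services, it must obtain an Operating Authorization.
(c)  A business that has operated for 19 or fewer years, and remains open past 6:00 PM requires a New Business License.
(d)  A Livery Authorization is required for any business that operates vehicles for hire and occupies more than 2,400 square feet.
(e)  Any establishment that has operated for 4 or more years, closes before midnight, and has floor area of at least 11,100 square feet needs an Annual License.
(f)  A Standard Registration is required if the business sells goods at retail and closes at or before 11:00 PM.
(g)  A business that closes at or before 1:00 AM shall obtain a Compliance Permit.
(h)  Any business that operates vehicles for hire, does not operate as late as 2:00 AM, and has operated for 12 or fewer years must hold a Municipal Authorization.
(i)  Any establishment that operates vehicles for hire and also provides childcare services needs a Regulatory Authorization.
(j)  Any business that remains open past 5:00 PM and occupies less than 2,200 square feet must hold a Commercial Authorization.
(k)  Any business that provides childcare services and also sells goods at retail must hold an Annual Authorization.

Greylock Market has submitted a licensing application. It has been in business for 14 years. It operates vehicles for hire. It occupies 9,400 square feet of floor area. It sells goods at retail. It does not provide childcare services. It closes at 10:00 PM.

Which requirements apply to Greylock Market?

(a) years in business 14 ≥ 13; operates vehicles for hire → exempt from Compliance Permit.
(b) closes 10:00 PM, after 8:00 PM; floor area 9,400 square feet ≤ 17,400 square feet; does not provide childcare services → Operating Authorization not required.
(c) years in business 14 ≤ 19; closes 10:00 PM, after 6:00 PM → New Business License required.
(d) operates vehicles for hire; floor area 9,400 square feet > 2,400 square feet → Livery Authorization required.
(e) years in business 14 ≥ 4; closes 10:00 PM, at/before midnight; floor area 9,400 square feet < 11,100 square feet → Annual License not required.
(f) sells goods at retail; closes 10:00 PM, at/before 11:00 PM → Standard Registration required.
(g) closes 10:00 PM, at/before 1:00 AM → Compliance Permit required.
(h) operates vehicles for hire; closes 10:00 PM, at/before 2:00 AM; years in business 14 > 12 → Municipal Authorization not required.
(i) operates vehicles for hire; does not provide childcare services → Regulatory Authorization not required.
(j) closes 10:00 PM, after 5:00 PM; floor area 9,400 square feet ≥ 2,200 square feet → Commercial Authorization not required.
(k) does not provide childcare services; sells goods at retail → Annual Authorization not required.

Livery Authorization, New Business License, Standard Registration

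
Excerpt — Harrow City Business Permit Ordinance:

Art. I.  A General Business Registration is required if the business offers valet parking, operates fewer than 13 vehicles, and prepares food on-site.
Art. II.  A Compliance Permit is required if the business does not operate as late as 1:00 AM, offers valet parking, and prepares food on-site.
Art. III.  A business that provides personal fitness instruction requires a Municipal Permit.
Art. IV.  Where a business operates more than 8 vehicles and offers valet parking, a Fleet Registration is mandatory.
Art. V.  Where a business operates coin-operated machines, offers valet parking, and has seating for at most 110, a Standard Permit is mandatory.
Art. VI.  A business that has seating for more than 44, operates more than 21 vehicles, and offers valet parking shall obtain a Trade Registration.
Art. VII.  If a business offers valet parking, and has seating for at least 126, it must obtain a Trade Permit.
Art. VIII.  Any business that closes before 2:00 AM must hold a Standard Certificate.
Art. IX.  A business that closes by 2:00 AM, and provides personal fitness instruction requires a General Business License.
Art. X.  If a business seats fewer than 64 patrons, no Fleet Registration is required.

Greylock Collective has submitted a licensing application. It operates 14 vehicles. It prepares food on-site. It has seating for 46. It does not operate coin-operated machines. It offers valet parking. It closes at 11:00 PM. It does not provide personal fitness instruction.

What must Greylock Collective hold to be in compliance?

Compliance Permit, Standard Certificate

Art. I. offers valet parking; vehicles 14 ≥ 13; prepares food on-site → General Business Registration not required.
Art. II. closes 11:00 PM, at/before 1:00 AM; offers valet parking; prepares food on-site → Compliance Permit required.
Art. III. does not provide personal fitness instruction → Municipal Permit not required.
Art. IV. vehicles 14 > 8; offers valet parking → Fleet Registration required.
Art. V. does not operate coin-operated machines; offers valet parking; seating 46 ≤ 110 → Standard Permit not required.
Art. VI. seating 46 > 44; vehicles 14 ≤ 21; offers valet parking → Trade Registration not required.
Art. VII. offers valet parking; seating 46 < 126 → Trade Permit not required.
Art. VIII. closes 11:00 PM, at/before 2:00 AM → Standard Certificate required.
Art. IX. closes 11:00 PM, at/before 2:00 AM; does not provide personal fitness instruction → General Business License not required.
Art. X. seating 46 < 64 → exempt from Fleet Registration.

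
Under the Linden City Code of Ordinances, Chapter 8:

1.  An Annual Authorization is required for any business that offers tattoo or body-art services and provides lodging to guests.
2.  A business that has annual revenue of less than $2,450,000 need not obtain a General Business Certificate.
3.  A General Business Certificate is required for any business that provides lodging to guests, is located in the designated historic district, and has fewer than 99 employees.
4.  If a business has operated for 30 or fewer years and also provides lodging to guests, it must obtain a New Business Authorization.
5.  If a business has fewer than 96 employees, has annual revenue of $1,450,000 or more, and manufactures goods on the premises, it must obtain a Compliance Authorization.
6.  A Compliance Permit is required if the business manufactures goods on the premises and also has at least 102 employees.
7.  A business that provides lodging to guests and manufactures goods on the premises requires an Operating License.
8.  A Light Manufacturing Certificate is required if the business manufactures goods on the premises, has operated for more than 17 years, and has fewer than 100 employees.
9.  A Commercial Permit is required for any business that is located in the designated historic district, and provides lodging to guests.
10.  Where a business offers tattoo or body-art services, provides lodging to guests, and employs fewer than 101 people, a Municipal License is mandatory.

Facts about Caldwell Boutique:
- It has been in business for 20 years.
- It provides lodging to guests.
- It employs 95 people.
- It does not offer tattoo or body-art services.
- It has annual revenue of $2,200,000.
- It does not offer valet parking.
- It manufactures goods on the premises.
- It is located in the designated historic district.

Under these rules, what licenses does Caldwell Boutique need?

Commercial Permit, Compliance Authorization, Light Manufacturing Certificate, New Business Authorization, Operating License

1. does not offer tattoo or body-art services; provides lodging to guests → Annual Authorization not required.
2. revenue $2,200,000 < $2,450,000 → exempt from General Business Certificate.
3. provides lodging to guests; is located in the designated historic district; employees 95 < 99 → General Business Certificate required.
4. years in business 20 ≤ 30; provides lodging to guests → New Business Authorization required.
5. employees 95 < 96; revenue $2,200,000 ≥ $1,450,000; manufactures goods on the premises → Compliance Authorization required.
6. manufactures goods on the premises; employees 95 < 102 → Compliance Permit not required.
7. provides lodging to guests; manufactures goods on the premises → Operating License required.
8. manufactures goods on the premises; years in business 20 > 17; employees 95 < 100 → Light Manufacturing Certificate required.
9. is located in the designated historic district; provides lodging to guests → Commercial Permit required.
10. does not offer tattoo or body-art services; provides lodging to guests; employees 95 < 101 → Municipal License not required.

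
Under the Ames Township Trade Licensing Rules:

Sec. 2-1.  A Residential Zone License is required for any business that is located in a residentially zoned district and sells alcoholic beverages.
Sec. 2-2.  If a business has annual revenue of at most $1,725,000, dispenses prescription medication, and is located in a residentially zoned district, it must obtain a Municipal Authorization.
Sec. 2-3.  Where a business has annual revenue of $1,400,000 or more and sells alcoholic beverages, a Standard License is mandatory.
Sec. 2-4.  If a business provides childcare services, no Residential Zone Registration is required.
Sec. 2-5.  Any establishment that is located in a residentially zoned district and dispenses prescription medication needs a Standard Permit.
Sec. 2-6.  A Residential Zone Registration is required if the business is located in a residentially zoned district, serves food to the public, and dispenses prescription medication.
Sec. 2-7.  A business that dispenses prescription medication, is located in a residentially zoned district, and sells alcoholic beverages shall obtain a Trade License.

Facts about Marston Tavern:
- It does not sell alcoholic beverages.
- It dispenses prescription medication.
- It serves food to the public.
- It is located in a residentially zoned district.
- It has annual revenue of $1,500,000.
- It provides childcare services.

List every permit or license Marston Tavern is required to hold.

Municipal Authorization, Standard Permit

Sec. 2-1. is located in a residentially zoned district; does not sell alcoholic beverages → Residential Zone License not required.
Sec. 2-2. revenue $1,500,000 ≤ $1,725,000; dispenses prescription medication; is located in a residentially zoned district → Municipal Authorization required.
Sec. 2-3. revenue $1,500,000 ≥ $1,400,000; does not sell alcoholic beverages → Standard License not required.
Sec. 2-4. provides childcare services → exempt from Residential Zone Registration.
Sec. 2-5. is located in a residentially zoned district; dispenses prescription medication → Standard Permit required.
Sec. 2-6. is located in a residentially zoned district; serves food to the public; dispenses prescription medication → Residential Zone Registration required.
Sec. 2-7. dispenses prescription medication; is located in a residentially zoned district; does not sell alcoholic beverages → Trade License not required.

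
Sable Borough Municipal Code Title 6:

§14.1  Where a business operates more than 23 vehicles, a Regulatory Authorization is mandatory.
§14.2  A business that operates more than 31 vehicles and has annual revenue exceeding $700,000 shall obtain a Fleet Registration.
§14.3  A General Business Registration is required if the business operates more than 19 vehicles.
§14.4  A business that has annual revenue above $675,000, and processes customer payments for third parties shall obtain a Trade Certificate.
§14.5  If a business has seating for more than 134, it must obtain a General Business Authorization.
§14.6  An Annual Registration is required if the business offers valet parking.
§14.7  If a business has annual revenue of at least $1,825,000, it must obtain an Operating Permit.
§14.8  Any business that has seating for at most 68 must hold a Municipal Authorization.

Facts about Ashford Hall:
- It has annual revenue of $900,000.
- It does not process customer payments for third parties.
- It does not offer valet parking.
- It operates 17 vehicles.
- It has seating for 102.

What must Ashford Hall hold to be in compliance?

None

§14.1 vehicles 17 ≤ 23 → Regulatory Authorization not required.
§14.2 vehicles 17 ≤ 31; revenue $900,000 > $700,000 → Fleet Registration not required.
§14.3 vehicles 17 ≤ 19 → General Business Registration not required.
§14.4 revenue $900,000 > $675,000; does not process customer payments for third parties → Trade Certificate not required.
§14.5 seating 102 ≤ 134 → General Business Authorization not required.
§14.6 does not offer valet parking → Annual Registration not required.
§14.7 revenue $900,000 < $1,825,000 → Operating Permit not required.
§14.8 seating 102 > 68 → Municipal Authorization not required.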